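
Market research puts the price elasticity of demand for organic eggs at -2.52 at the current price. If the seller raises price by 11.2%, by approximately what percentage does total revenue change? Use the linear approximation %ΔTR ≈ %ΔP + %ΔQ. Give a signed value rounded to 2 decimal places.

-17.02%

%ΔQ ≈ Ed × %ΔP = (-2.52) × (+11.2%) = -28.2240%
%ΔTR ≈ %ΔP + %ΔQ = (+11.2%) + (-28.2240%) = -17.0240%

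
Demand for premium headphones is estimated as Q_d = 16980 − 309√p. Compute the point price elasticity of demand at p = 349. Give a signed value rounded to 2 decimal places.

-0.26

dQ_d/dp = −309/(2√p) = -8.2702. At p = 349, Q_d = 11207.4.
Ed = (dQ_d/dp)·(p/Q_d) = (-8.2702) × (349/11207.4) = -0.2575…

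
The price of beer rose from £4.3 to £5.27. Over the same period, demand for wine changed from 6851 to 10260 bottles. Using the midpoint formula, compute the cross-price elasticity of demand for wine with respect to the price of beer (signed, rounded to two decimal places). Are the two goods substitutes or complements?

%ΔQ_{wine} = (10260 − 6851)/avg = 3409/8555.5 = 0.398457…
%ΔP_{beer} = (5.27 − 4.3)/avg = 0.97/4.785 = 0.202716…
E_cross = (3409/8555.5) / (0.97/4.785) = 1.9655…
E_cross > 0 ⇒ the goods are substitutes.

1.97; substitutes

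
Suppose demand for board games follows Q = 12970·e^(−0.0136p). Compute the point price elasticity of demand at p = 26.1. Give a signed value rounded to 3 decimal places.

-0.355

dQ/dp = −0.0136·Q = -123.686. At p = 26.1, Q = 9094.58.
Ed = (dQ/dp)·(p/Q) = (-123.686) × (26.1/9094.58) = -0.35496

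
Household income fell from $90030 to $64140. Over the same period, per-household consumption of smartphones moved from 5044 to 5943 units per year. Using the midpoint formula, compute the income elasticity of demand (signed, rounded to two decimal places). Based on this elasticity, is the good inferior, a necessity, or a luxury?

-0.49; inferior

%ΔQ = (5943 − 5044)/[( 5044 + 5943)/2] = 899/5493.5 = 0.163647…
%ΔIncome = (64140 − 90030)/[( 90030 + 64140)/2] = -25890/77085 = -0.335863…
E_income = (899/5493.5) / (-25890/77085) = -0.4872…
E_income < 0 ⇒ inferior good.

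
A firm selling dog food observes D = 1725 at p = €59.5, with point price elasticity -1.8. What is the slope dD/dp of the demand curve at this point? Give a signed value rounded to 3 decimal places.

Ed = (dD/dp)·(p/D) ⇒ dD/dp = Ed·D/p = (-1.8)·1725/59.5 = -52.18487…

-52.185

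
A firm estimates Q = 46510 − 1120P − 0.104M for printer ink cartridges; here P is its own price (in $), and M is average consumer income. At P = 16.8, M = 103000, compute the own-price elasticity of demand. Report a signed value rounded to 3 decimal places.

At the given values, Q = 46510 − 1120(16.8) − 0.104(103000) = 16982.
∂Q/∂P = −1120.
E = (-1120) × (16.8/16982) = -1.10799…

-1.108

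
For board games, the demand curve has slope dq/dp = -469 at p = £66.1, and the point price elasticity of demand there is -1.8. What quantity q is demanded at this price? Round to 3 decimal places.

Ed = (dq/dp)·(p/q) ⇒ q = (dq/dp)·p/Ed = (-469)·66.1/(-1.8) = 17222.72222…

17222.722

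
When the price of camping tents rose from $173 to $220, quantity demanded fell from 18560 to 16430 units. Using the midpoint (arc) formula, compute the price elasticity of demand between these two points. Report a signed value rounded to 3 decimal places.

%ΔQ = (16430 − 18560) / [(18560 + 16430)/2] = -2130/17495 = -0.121749…
%ΔP = (220 − 173) / [(173 + 220)/2] = 47/196.5 = 0.239185…
Arc Ed = %ΔQ / %ΔP = (-2130/17495) / (47/196.5) = -0.50901…

-0.509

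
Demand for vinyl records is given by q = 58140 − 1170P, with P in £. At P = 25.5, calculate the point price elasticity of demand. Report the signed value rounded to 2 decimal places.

dq/dP = −1170. At P = 25.5, q = 58140 − 1170(25.5) = 28305.
Ed = (dq/dP)·(P/q) = −1170 × (25.5/28305) = -1.0540…

-1.05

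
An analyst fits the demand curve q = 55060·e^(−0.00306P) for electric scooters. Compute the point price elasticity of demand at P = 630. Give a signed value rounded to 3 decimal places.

-1.928

dq/dP = −0.00306·q = -24.509. At P = 630, q = 8009.46.
Ed = (dq/dP)·(P/q) = (-24.509) × (630/8009.46) = -1.9278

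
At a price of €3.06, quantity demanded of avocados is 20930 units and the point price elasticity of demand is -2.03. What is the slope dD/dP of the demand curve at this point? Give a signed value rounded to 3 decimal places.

Ed = (dD/dP)·(P/D) ⇒ dD/dP = Ed·D/P = (-2.03)·20930/3.06 = -13884.93464…

-13884.935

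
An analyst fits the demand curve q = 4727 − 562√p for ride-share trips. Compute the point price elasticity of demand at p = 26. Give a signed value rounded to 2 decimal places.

-0.77

dq/dp = −562/(2√p) = -55.1086. At p = 26, q = 1861.35.
Ed = (dq/dp)·(p/q) = (-55.1086) × (26/1861.35) = -0.7697…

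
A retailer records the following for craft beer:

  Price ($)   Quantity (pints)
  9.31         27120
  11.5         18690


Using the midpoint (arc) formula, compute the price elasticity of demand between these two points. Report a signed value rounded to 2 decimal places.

-1.75

%ΔQ = (18690 − 27120) / [(27120 + 18690)/2] = -8430/22905 = -0.368041…
%ΔP = (11.5 − 9.31) / [(9.31 + 11.5)/2] = 2.19/10.405 = 0.210475…
Arc Ed = %ΔQ / %ΔP = (-8430/22905) / (2.19/10.405) = -1.7486…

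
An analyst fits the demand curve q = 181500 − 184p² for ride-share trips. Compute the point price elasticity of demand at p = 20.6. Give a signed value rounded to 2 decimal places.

dq/dp = −2·184·p = -7580.8. At p = 20.6, q = 103417.76.
Ed = (dq/dp)·(p/q) = (-7580.8) × (20.6/103417.76) = -1.5100…

-1.51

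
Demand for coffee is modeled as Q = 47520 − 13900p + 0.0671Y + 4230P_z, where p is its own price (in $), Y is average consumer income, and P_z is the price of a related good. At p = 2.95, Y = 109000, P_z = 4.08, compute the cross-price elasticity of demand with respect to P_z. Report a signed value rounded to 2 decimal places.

At the given values, Q = 47520 − 13900(2.95) + 0.0671(109000) + 4230(4.08) = 31087.3.
∂Q/∂P_z = 4230.
E = (4230) × (4.08/31087.3) = 0.5551…

0.56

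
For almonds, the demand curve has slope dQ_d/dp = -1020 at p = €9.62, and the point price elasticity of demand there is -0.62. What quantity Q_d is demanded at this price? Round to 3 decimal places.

Ed = (dQ_d/dp)·(p/Q_d) ⇒ Q_d = (dQ_d/dp)·p/Ed = (-1020)·9.62/(-0.62) = 15826.45161…

15826.452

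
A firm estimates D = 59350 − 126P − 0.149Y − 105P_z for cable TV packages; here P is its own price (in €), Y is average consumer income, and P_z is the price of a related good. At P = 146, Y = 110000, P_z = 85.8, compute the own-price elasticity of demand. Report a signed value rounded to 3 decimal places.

At the given values, D = 59350 − 126(146) − 0.149(110000) − 105(85.8) = 15555.
∂D/∂P = −126.
E = (-126) × (146/15555) = -1.18264…

-1.183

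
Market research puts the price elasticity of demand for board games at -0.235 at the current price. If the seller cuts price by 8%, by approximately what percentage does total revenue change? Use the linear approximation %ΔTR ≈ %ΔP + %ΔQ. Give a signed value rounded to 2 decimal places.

%ΔQ ≈ Ed × %ΔP = (-0.235) × (-8%) = +1.8800%
%ΔTR ≈ %ΔP + %ΔQ = (-8%) + (+1.8800%) = -6.1200%

-6.12%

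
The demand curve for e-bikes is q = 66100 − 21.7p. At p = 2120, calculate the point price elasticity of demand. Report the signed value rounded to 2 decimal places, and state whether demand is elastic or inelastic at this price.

dq/dp = −21.7. At p = 2120, q = 66100 − 21.7(2120) = 20096.
Ed = (dq/dp)·(p/q) = −21.7 × (2120/20096) = -2.2892…
|Ed| = 2.29 > 1, so demand is elastic.

-2.29; elastic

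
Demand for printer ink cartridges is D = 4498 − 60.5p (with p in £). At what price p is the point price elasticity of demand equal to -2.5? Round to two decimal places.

Ed = −60.5p/(4498 − 60.5p). Set this equal to -2.5:
60.5p = 2.5·(4498 − 60.5p) ⇒ 60.5p(1 + 2.5) = 2.5·4498
p = 2.5·4498 / (60.5·3.5) = 53.1050…

53.11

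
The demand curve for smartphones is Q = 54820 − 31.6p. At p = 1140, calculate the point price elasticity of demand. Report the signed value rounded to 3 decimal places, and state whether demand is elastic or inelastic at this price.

-1.917; elastic

dQ/dp = −31.6. At p = 1140, Q = 54820 − 31.6(1140) = 18796.
Ed = (dQ/dp)·(p/Q) = −31.6 × (1140/18796) = -1.91657…
|Ed| = 1.917 > 1, so demand is elastic.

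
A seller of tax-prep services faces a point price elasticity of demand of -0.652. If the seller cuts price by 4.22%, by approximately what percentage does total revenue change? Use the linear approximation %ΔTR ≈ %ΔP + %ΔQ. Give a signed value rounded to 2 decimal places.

-1.47%

%ΔQ ≈ Ed × %ΔP = (-0.652) × (-4.22%) = +2.7514%
%ΔTR ≈ %ΔP + %ΔQ = (-4.22%) + (+2.7514%) = -1.4686%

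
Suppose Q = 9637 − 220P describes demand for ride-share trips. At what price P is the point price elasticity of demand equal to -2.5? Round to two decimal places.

Ed = −220P/(9637 − 220P). Set this equal to -2.5:
220P = 2.5·(9637 − 220P) ⇒ 220P(1 + 2.5) = 2.5·9637
P = 2.5·9637 / (220·3.5) = 31.2889…

31.29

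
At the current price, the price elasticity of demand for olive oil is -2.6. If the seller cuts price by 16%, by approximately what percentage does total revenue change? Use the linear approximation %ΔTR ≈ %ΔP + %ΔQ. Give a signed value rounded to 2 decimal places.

+25.60%

%ΔQ ≈ Ed × %ΔP = (-2.6) × (-16%) = +41.6000%
%ΔTR ≈ %ΔP + %ΔQ = (-16%) + (+41.6000%) = +25.6000%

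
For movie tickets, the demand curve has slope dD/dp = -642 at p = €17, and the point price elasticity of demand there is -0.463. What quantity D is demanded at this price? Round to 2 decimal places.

23572.35

Ed = (dD/dp)·(p/D) ⇒ D = (dD/dp)·p/Ed = (-642)·17/(-0.463) = 23572.3542…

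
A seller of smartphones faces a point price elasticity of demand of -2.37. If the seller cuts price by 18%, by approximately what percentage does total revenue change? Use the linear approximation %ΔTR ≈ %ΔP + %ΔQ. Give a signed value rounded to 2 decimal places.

%ΔQ ≈ Ed × %ΔP = (-2.37) × (-18%) = +42.6600%
%ΔTR ≈ %ΔP + %ΔQ = (-18%) + (+42.6600%) = +24.6600%

+24.66%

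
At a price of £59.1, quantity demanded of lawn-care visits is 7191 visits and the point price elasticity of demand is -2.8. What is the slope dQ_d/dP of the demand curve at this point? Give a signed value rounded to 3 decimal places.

-340.690

Ed = (dQ_d/dP)·(P/Q_d) ⇒ dQ_d/dP = Ed·Q_d/P = (-2.8)·7191/59.1 = -340.69035…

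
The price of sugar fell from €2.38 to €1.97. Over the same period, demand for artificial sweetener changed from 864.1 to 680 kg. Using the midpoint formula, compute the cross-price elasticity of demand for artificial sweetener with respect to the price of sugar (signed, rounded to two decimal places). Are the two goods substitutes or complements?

%ΔQ_{artificial sweetener} = (680 − 864.1)/avg = -184.1/772.05 = -0.238456…
%ΔP_{sugar} = (1.97 − 2.38)/avg = -0.41/2.175 = -0.188505…
E_cross = (-184.1/772.05) / (-0.41/2.175) = 1.2649…
E_cross > 0 ⇒ the goods are substitutes.

1.26; substitutes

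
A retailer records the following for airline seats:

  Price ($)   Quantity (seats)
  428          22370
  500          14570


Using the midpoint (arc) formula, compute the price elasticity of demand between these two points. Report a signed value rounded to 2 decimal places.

%ΔQ = (14570 − 22370) / [(22370 + 14570)/2] = -7800/18470 = -0.422306…
%ΔP = (500 − 428) / [(428 + 500)/2] = 72/464 = 0.155172…
Arc Ed = %ΔQ / %ΔP = (-7800/18470) / (72/464) = -2.7215…

-2.72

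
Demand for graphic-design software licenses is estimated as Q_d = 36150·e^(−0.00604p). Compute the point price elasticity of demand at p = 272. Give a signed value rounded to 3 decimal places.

-1.643

dQ_d/dp = −0.00604·Q_d = -42.233. At p = 272, Q_d = 6992.21.
Ed = (dQ_d/dp)·(p/Q_d) = (-42.233) × (272/6992.21) = -1.64288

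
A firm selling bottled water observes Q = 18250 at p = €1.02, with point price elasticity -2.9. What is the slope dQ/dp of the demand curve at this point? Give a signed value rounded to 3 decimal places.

-51887.255

Ed = (dQ/dp)·(p/Q) ⇒ dQ/dp = Ed·Q/p = (-2.9)·18250/1.02 = -51887.25490…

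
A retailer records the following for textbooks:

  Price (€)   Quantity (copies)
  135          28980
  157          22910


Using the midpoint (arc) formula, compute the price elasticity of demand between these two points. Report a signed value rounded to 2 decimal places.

%ΔQ = (22910 − 28980) / [(28980 + 22910)/2] = -6070/25945 = -0.233956…
%ΔP = (157 − 135) / [(135 + 157)/2] = 22/146 = 0.150684…
Arc Ed = %ΔQ / %ΔP = (-6070/25945) / (22/146) = -1.5526…

-1.55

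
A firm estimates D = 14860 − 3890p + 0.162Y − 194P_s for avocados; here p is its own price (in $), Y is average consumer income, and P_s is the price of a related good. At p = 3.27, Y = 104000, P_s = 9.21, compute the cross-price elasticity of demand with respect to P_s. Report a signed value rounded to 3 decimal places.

-0.104

At the given values, D = 14860 − 3890(3.27) + 0.162(104000) − 194(9.21) = 17200.96.
∂D/∂P_s = -194.
E = (-194) × (9.21/17200.96) = -0.10387…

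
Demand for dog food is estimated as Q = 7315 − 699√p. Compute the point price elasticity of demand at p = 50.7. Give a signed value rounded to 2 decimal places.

dQ/dp = −699/(2√p) = -49.0844. At p = 50.7, Q = 2337.85.
Ed = (dQ/dp)·(p/Q) = (-49.0844) × (50.7/2337.85) = -1.0644…

-1.06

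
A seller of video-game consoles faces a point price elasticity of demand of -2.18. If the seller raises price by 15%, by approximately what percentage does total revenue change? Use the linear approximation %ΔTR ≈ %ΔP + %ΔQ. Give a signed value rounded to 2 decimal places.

-17.70%

%ΔQ ≈ Ed × %ΔP = (-2.18) × (+15%) = -32.7000%
%ΔTR ≈ %ΔP + %ΔQ = (+15%) + (-32.7000%) = -17.7000%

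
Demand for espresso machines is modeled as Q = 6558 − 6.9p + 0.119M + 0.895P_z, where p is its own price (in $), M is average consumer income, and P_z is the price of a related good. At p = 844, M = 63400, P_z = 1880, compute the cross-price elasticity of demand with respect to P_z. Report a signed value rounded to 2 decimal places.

0.17

At the given values, Q = 6558 − 6.9(844) + 0.119(63400) + 0.895(1880) = 9961.6.
∂Q/∂P_z = 0.895.
E = (0.895) × (1880/9961.6) = 0.1689…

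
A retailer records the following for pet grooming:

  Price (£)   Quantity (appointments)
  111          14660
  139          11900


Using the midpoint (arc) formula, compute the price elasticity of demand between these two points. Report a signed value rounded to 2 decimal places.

-0.93

%ΔQ = (11900 − 14660) / [(14660 + 11900)/2] = -2760/13280 = -0.207831…
%ΔP = (139 − 111) / [(111 + 139)/2] = 28/125 = 0.224
Arc Ed = %ΔQ / %ΔP = (-2760/13280) / (28/125) = -0.9278…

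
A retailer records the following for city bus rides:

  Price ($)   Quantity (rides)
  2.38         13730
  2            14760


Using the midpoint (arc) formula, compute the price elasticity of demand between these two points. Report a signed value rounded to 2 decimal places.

-0.42

%ΔQ = (14760 − 13730) / [(13730 + 14760)/2] = 1030/14245 = 0.072306…
%ΔP = (2 − 2.38) / [(2.38 + 2)/2] = -0.38/2.19 = -0.173515…
Arc Ed = %ΔQ / %ΔP = (1030/14245) / (-0.38/2.19) = -0.4167…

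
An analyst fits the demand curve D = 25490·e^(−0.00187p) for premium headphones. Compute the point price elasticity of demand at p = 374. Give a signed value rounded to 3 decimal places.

dD/dp = −0.00187·D = -23.6851. At p = 374, D = 12665.8.
Ed = (dD/dp)·(p/D) = (-23.6851) × (374/12665.8) = -0.69938

-0.699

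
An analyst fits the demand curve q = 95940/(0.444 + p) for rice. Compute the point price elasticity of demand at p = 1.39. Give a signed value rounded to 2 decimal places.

-0.76

dq/dp = −95940/(0.444 + p)² = -28523.4. At p = 1.39, q = 52311.9.
Ed = (dq/dp)·(p/q) = (-28523.4) × (1.39/52311.9) = -0.7579…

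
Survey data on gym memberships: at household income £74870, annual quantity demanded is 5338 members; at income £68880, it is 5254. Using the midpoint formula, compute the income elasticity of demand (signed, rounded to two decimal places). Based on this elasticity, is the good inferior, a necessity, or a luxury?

0.19; necessity

%ΔQ = (5254 − 5338)/[( 5338 + 5254)/2] = -84/5296 = -0.015861…
%ΔIncome = (68880 − 74870)/[( 74870 + 68880)/2] = -5990/71875 = -0.083339…
E_income = (-84/5296) / (-5990/71875) = 0.1903…
0 < E_income < 1 ⇒ normal good, necessity.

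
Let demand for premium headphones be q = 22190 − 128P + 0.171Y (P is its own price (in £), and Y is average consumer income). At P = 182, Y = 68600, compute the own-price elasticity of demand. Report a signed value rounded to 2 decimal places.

At the given values, q = 22190 − 128(182) + 0.171(68600) = 10624.6.
∂q/∂P = −128.
E = (-128) × (182/10624.6) = -2.1926…

-2.19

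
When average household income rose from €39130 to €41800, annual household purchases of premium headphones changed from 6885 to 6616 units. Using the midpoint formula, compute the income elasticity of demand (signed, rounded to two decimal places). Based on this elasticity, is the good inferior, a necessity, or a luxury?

-0.60; inferior

%ΔQ = (6616 − 6885)/[( 6885 + 6616)/2] = -269/6750.5 = -0.039848…
%ΔIncome = (41800 − 39130)/[( 39130 + 41800)/2] = 2670/40465 = 0.065982…
E_income = (-269/6750.5) / (2670/40465) = -0.6039…
E_income < 0 ⇒ inferior good.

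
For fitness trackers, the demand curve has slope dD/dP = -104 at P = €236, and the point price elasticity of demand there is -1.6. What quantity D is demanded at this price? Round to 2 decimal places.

Ed = (dD/dP)·(P/D) ⇒ D = (dD/dP)·P/Ed = (-104)·236/(-1.6) = 15340

15340.00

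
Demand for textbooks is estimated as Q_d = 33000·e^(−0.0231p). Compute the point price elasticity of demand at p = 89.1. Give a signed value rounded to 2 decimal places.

dQ_d/dp = −0.0231·Q_d = -97.3322. At p = 89.1, Q_d = 4213.52.
Ed = (dQ_d/dp)·(p/Q_d) = (-97.3322) × (89.1/4213.52) = -2.0582…

-2.06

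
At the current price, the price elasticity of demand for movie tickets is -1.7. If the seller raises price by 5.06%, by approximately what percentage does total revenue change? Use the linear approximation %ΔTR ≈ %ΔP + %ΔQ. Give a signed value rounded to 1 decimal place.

-3.5%

%ΔQ ≈ Ed × %ΔP = (-1.7) × (+5.06%) = -8.6020%
%ΔTR ≈ %ΔP + %ΔQ = (+5.06%) + (-8.6020%) = -3.5420%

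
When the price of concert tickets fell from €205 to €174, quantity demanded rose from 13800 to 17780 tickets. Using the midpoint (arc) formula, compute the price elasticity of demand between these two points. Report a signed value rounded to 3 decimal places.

%ΔQ = (17780 − 13800) / [(13800 + 17780)/2] = 3980/15790 = 0.252058…
%ΔP = (174 − 205) / [(205 + 174)/2] = -31/189.5 = -0.163588…
Arc Ed = %ΔQ / %ΔP = (3980/15790) / (-31/189.5) = -1.54080…

-1.541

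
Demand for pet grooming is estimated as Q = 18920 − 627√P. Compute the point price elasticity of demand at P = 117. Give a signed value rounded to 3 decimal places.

-0.279

dQ/dP = −627/(2√P) = -28.9831. At P = 117, Q = 12138.
Ed = (dQ/dP)·(P/Q) = (-28.9831) × (117/12138) = -0.27937…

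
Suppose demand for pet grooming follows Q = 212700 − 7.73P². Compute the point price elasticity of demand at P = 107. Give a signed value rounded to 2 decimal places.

dQ/dP = −2·7.73·P = -1654.22. At P = 107, Q = 124199.23.
Ed = (dQ/dP)·(P/Q) = (-1654.22) × (107/124199.23) = -1.4251…

-1.43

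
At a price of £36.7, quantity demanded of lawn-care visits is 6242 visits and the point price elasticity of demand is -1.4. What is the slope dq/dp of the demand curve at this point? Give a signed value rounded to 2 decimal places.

-238.11

Ed = (dq/dp)·(p/q) ⇒ dq/dp = Ed·q/p = (-1.4)·6242/36.7 = -238.1144…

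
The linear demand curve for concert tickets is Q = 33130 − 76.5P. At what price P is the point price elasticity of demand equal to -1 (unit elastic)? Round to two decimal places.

Ed = −76.5P/(33130 − 76.5P). Set this equal to -1:
76.5P = 1·(33130 − 76.5P) ⇒ 76.5P(1 + 1) = 1·33130
P = 1·33130 / (76.5·2) = 216.5359…

216.54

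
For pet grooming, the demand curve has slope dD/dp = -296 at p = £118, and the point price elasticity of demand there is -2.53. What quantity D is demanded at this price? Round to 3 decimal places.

13805.534

Ed = (dD/dp)·(p/D) ⇒ D = (dD/dp)·p/Ed = (-296)·118/(-2.53) = 13805.53359…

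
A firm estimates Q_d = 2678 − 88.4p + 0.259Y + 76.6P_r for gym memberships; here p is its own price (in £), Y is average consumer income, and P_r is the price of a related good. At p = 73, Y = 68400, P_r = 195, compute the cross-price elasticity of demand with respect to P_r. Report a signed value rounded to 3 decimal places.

0.517

At the given values, Q_d = 2678 − 88.4(73) + 0.259(68400) + 76.6(195) = 28877.4.
∂Q_d/∂P_r = 76.6.
E = (76.6) × (195/28877.4) = 0.51725…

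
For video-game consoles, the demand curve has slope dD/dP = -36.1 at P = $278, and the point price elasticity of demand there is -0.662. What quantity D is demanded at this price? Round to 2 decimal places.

Ed = (dD/dP)·(P/D) ⇒ D = (dD/dP)·P/Ed = (-36.1)·278/(-0.662) = 15159.8187…

15159.82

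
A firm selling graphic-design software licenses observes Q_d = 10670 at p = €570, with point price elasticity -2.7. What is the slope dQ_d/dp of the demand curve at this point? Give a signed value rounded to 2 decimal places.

-50.54

Ed = (dQ_d/dp)·(p/Q_d) ⇒ dQ_d/dp = Ed·Q_d/p = (-2.7)·10670/570 = -50.5421…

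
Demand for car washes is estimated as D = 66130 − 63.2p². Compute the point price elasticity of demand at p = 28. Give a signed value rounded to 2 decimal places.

-5.98

dD/dp = −2·63.2·p = -3539.2. At p = 28, D = 16581.2.
Ed = (dD/dp)·(p/D) = (-3539.2) × (28/16581.2) = -5.9765…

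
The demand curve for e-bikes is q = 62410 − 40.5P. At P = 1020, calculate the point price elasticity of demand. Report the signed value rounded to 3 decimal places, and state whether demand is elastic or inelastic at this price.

-1.958; elastic

dq/dP = −40.5. At P = 1020, q = 62410 − 40.5(1020) = 21100.
Ed = (dq/dP)·(P/q) = −40.5 × (1020/21100) = -1.95781…
|Ed| = 1.958 > 1, so demand is elastic.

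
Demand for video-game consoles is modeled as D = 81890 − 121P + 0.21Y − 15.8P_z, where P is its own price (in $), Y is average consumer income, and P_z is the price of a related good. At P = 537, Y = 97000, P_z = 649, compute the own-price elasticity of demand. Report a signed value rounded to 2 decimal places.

-2.40

At the given values, D = 81890 − 121(537) + 0.21(97000) − 15.8(649) = 27028.8.
∂D/∂P = −121.
E = (-121) × (537/27028.8) = -2.4039…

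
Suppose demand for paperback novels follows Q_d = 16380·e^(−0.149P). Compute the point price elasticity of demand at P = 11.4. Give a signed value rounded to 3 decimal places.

-1.699

dQ_d/dP = −0.149·Q_d = -446.486. At P = 11.4, Q_d = 2996.55.
Ed = (dQ_d/dP)·(P/Q_d) = (-446.486) × (11.4/2996.55) = -1.6986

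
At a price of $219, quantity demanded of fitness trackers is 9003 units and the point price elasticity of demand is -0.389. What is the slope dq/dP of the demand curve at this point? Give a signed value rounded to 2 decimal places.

Ed = (dq/dP)·(P/q) ⇒ dq/dP = Ed·q/P = (-0.389)·9003/219 = -15.9916…

-15.99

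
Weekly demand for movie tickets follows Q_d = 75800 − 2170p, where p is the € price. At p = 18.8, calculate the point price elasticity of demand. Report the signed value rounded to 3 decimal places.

-1.165

dQ_d/dp = −2170. At p = 18.8, Q_d = 75800 − 2170(18.8) = 35004.
Ed = (dQ_d/dp)·(p/Q_d) = −2170 × (18.8/35004) = -1.16546…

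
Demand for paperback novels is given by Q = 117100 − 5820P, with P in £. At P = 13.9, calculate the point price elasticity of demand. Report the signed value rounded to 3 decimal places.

dQ/dP = −5820. At P = 13.9, Q = 117100 − 5820(13.9) = 36202.
Ed = (dQ/dP)·(P/Q) = −5820 × (13.9/36202) = -2.23462…

-2.235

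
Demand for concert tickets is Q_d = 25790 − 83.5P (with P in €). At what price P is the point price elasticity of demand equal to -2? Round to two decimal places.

Ed = −83.5P/(25790 − 83.5P). Set this equal to -2:
83.5P = 2·(25790 − 83.5P) ⇒ 83.5P(1 + 2) = 2·25790
P = 2·25790 / (83.5·3) = 205.9081…

205.91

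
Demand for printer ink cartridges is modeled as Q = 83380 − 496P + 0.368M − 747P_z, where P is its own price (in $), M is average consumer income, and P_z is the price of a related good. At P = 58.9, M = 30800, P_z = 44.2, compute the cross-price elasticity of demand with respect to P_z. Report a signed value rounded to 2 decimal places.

-1.02

At the given values, Q = 83380 − 496(58.9) + 0.368(30800) − 747(44.2) = 32482.6.
∂Q/∂P_z = -747.
E = (-747) × (44.2/32482.6) = -1.0164…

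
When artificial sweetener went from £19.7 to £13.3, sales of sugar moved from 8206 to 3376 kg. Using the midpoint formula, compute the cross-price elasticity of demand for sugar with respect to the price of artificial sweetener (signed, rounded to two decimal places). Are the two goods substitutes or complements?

%ΔQ_{sugar} = (3376 − 8206)/avg = -4830/5791 = -0.834052…
%ΔP_{artificial sweetener} = (13.3 − 19.7)/avg = -6.4/16.5 = -0.387878…
E_cross = (-4830/5791) / (-6.4/16.5) = 2.1502…
E_cross > 0 ⇒ the goods are substitutes.

2.15; substitutes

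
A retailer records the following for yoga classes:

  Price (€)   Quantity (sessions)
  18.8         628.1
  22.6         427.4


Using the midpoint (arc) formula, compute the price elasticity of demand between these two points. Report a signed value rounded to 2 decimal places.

%ΔQ = (427.4 − 628.1) / [(628.1 + 427.4)/2] = -200.7/527.75 = -0.380293…
%ΔP = (22.6 − 18.8) / [(18.8 + 22.6)/2] = 3.8/20.7 = 0.183574…
Arc Ed = %ΔQ / %ΔP = (-200.7/527.75) / (3.8/20.7) = -2.0715…

-2.07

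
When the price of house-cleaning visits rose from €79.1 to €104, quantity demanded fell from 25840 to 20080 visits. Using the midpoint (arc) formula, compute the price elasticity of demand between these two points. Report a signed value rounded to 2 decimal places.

%ΔQ = (20080 − 25840) / [(25840 + 20080)/2] = -5760/22960 = -0.250871…
%ΔP = (104 − 79.1) / [(79.1 + 104)/2] = 24.9/91.55 = 0.271982…
Arc Ed = %ΔQ / %ΔP = (-5760/22960) / (24.9/91.55) = -0.9223…

-0.92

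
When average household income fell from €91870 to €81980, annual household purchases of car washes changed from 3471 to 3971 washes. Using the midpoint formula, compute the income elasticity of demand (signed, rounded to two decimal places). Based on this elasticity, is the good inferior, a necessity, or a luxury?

%ΔQ = (3971 − 3471)/[( 3471 + 3971)/2] = 500/3721 = 0.134372…
%ΔIncome = (81980 − 91870)/[( 91870 + 81980)/2] = -9890/86925 = -0.113776…
E_income = (500/3721) / (-9890/86925) = -1.1810…
E_income < 0 ⇒ inferior good.

-1.18; inferior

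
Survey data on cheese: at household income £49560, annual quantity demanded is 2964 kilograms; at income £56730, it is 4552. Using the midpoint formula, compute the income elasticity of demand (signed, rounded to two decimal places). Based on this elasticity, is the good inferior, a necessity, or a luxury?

3.13; luxury

%ΔQ = (4552 − 2964)/[( 2964 + 4552)/2] = 1588/3758 = 0.422565…
%ΔIncome = (56730 − 49560)/[( 49560 + 56730)/2] = 7170/53145 = 0.134913…
E_income = (1588/3758) / (7170/53145) = 3.1321…
E_income > 1 ⇒ normal good, luxury.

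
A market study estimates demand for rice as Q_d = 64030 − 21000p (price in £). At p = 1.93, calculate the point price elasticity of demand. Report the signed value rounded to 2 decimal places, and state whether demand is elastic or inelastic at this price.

dQ_d/dp = −21000. At p = 1.93, Q_d = 64030 − 21000(1.93) = 23500.
Ed = (dQ_d/dp)·(p/Q_d) = −21000 × (1.93/23500) = -1.7246…
|Ed| = 1.72 > 1, so demand is elastic.

-1.72; elastic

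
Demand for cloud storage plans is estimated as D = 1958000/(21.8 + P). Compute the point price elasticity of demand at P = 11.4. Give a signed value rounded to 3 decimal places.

-0.343

dD/dP = −1958000/(21.8 + P)² = -1776.38. At P = 11.4, D = 58975.9.
Ed = (dD/dP)·(P/D) = (-1776.38) × (11.4/58975.9) = -0.34337…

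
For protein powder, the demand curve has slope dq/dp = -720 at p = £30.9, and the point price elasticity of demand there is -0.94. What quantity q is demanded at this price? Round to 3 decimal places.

Ed = (dq/dp)·(p/q) ⇒ q = (dq/dp)·p/Ed = (-720)·30.9/(-0.94) = 23668.08510…

23668.085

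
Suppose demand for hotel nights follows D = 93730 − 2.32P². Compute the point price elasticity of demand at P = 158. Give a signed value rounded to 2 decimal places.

dD/dP = −2·2.32·P = -733.12. At P = 158, D = 35813.52.
Ed = (dD/dP)·(P/D) = (-733.12) × (158/35813.52) = -3.2343…

-3.23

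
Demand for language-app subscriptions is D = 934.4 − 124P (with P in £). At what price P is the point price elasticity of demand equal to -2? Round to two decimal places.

5.02

Ed = −124P/(934.4 − 124P). Set this equal to -2:
124P = 2·(934.4 − 124P) ⇒ 124P(1 + 2) = 2·934.4
P = 2·934.4 / (124·3) = 5.0236…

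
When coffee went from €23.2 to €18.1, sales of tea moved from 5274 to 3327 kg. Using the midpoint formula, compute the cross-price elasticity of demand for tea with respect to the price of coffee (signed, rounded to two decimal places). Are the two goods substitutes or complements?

1.83; substitutes

%ΔQ_{tea} = (3327 − 5274)/avg = -1947/4300.5 = -0.452738…
%ΔP_{coffee} = (18.1 − 23.2)/avg = -5.1/20.65 = -0.246973…
E_cross = (-1947/4300.5) / (-5.1/20.65) = 1.8331…
E_cross > 0 ⇒ the goods are substitutes.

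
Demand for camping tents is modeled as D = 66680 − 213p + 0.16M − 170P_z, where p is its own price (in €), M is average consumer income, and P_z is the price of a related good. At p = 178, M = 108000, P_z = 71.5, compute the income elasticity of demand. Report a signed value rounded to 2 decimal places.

0.51

At the given values, D = 66680 − 213(178) + 0.16(108000) − 170(71.5) = 33891.
∂D/∂M = 0.16.
E = (0.16) × (108000/33891) = 0.5098…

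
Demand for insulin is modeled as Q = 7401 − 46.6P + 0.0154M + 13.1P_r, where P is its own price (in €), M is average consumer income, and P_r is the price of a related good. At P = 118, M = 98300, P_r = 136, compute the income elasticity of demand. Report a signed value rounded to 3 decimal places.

0.291

At the given values, Q = 7401 − 46.6(118) + 0.0154(98300) + 13.1(136) = 5197.62.
∂Q/∂M = 0.0154.
E = (0.0154) × (98300/5197.62) = 0.29125…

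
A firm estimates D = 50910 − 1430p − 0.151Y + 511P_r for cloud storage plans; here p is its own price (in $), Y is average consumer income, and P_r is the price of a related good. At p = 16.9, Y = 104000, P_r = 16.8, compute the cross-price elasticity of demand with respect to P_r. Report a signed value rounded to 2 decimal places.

0.44

At the given values, D = 50910 − 1430(16.9) − 0.151(104000) + 511(16.8) = 19623.8.
∂D/∂P_r = 511.
E = (511) × (16.8/19623.8) = 0.4374…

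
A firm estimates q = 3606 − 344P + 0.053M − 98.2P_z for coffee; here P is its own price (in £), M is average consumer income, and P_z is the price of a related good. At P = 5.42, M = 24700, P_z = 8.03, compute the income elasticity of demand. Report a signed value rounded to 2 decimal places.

At the given values, q = 3606 − 344(5.42) + 0.053(24700) − 98.2(8.03) = 2262.074.
∂q/∂M = 0.053.
E = (0.053) × (24700/2262.074) = 0.5787…

0.58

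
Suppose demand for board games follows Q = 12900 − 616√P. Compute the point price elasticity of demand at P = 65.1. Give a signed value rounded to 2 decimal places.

dQ/dP = −616/(2√P) = -38.1733. At P = 65.1, Q = 7929.83.
Ed = (dQ/dP)·(P/Q) = (-38.1733) × (65.1/7929.83) = -0.3133…

-0.31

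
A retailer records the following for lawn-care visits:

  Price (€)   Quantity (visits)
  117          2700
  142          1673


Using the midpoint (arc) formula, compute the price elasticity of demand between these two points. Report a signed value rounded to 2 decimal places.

-2.43

%ΔQ = (1673 − 2700) / [(2700 + 1673)/2] = -1027/2186.5 = -0.469700…
%ΔP = (142 − 117) / [(117 + 142)/2] = 25/129.5 = 0.193050…
Arc Ed = %ΔQ / %ΔP = (-1027/2186.5) / (25/129.5) = -2.4330…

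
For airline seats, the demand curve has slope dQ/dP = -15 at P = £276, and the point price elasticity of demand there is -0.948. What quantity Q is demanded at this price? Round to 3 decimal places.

Ed = (dQ/dP)·(P/Q) ⇒ Q = (dQ/dP)·P/Ed = (-15)·276/(-0.948) = 4367.08860…

4367.089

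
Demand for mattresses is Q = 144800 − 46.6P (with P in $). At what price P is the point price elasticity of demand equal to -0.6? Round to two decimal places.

Ed = −46.6P/(144800 − 46.6P). Set this equal to -0.6:
46.6P = 0.6·(144800 − 46.6P) ⇒ 46.6P(1 + 0.6) = 0.6·144800
P = 0.6·144800 / (46.6·1.6) = 1165.2360…

1165.24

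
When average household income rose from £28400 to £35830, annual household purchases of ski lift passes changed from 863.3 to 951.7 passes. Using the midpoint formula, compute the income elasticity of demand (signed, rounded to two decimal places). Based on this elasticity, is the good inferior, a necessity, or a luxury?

0.42; necessity

%ΔQ = (951.7 − 863.3)/[( 863.3 + 951.7)/2] = 88.4/907.5 = 0.097410…
%ΔIncome = (35830 − 28400)/[( 28400 + 35830)/2] = 7430/32115 = 0.231356…
E_income = (88.4/907.5) / (7430/32115) = 0.4210…
0 < E_income < 1 ⇒ normal good, necessity.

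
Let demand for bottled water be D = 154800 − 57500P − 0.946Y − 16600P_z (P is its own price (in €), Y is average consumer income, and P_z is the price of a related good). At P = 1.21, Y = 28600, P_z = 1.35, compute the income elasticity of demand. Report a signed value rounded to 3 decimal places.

-0.757

At the given values, D = 154800 − 57500(1.21) − 0.946(28600) − 16600(1.35) = 35759.4.
∂D/∂Y = -0.946.
E = (-0.946) × (28600/35759.4) = -0.75660…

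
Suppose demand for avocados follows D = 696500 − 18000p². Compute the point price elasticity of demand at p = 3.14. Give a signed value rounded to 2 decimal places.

-0.68

dD/dp = −2·18000·p = -113040. At p = 3.14, D = 519027.2.
Ed = (dD/dp)·(p/D) = (-113040) × (3.14/519027.2) = -0.6838…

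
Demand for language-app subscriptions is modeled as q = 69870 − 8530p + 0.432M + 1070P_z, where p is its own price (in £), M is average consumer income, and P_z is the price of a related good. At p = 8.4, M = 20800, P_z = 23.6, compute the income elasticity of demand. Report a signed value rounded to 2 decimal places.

At the given values, q = 69870 − 8530(8.4) + 0.432(20800) + 1070(23.6) = 32455.6.
∂q/∂M = 0.432.
E = (0.432) × (20800/32455.6) = 0.2768…

0.28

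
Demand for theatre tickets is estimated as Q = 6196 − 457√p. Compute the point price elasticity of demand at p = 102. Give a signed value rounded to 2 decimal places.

-1.46

dQ/dp = −457/(2√p) = -22.6249. At p = 102, Q = 1580.53.
Ed = (dQ/dp)·(p/Q) = (-22.6249) × (102/1580.53) = -1.4601…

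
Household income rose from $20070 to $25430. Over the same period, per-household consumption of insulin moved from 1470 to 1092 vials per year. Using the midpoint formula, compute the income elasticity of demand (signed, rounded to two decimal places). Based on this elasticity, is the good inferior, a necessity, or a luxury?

-1.25; inferior

%ΔQ = (1092 − 1470)/[( 1470 + 1092)/2] = -378/1281 = -0.295081…
%ΔIncome = (25430 − 20070)/[( 20070 + 25430)/2] = 5360/22750 = 0.235604…
E_income = (-378/1281) / (5360/22750) = -1.2524…
E_income < 0 ⇒ inferior good.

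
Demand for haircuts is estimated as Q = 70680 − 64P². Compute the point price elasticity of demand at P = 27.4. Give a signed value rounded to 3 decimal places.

dQ/dP = −2·64·P = -3507.2. At P = 27.4, Q = 22631.36.
Ed = (dQ/dP)·(P/Q) = (-3507.2) × (27.4/22631.36) = -4.24619…

-4.246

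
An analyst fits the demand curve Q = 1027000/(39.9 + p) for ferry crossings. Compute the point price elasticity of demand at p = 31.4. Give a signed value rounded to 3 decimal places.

dQ/dp = −1027000/(39.9 + p)² = -202.019. At p = 31.4, Q = 14403.9.
Ed = (dQ/dp)·(p/Q) = (-202.019) × (31.4/14403.9) = -0.44039…

-0.440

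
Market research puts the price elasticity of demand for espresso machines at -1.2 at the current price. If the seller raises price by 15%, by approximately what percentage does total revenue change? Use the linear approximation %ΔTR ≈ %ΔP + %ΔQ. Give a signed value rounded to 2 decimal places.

%ΔQ ≈ Ed × %ΔP = (-1.2) × (+15%) = -18.0000%
%ΔTR ≈ %ΔP + %ΔQ = (+15%) + (-18.0000%) = -3.0000%

-3.00%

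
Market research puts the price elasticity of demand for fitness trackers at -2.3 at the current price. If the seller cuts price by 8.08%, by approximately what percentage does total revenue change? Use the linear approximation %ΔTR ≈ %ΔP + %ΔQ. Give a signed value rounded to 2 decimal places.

+10.50%

%ΔQ ≈ Ed × %ΔP = (-2.3) × (-8.08%) = +18.5840%
%ΔTR ≈ %ΔP + %ΔQ = (-8.08%) + (+18.5840%) = +10.5040%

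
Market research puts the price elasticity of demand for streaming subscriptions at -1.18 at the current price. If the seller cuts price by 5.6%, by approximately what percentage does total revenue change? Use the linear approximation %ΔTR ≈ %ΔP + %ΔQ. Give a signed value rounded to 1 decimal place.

+1.0%

%ΔQ ≈ Ed × %ΔP = (-1.18) × (-5.6%) = +6.6080%
%ΔTR ≈ %ΔP + %ΔQ = (-5.6%) + (+6.6080%) = +1.0080%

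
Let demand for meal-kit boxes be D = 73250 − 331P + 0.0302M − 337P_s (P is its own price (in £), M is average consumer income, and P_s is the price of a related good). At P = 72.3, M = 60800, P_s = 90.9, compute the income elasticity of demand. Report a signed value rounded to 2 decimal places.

At the given values, D = 73250 − 331(72.3) + 0.0302(60800) − 337(90.9) = 20521.56.
∂D/∂M = 0.0302.
E = (0.0302) × (60800/20521.56) = 0.0894…

0.09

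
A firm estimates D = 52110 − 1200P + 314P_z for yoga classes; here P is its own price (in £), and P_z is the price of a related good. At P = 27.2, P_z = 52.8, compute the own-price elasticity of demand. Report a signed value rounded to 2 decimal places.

At the given values, D = 52110 − 1200(27.2) + 314(52.8) = 36049.2.
∂D/∂P = −1200.
E = (-1200) × (27.2/36049.2) = -0.9054…

-0.91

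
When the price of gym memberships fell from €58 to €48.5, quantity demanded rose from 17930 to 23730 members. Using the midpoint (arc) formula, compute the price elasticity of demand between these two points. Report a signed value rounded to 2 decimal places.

-1.56

%ΔQ = (23730 − 17930) / [(17930 + 23730)/2] = 5800/20830 = 0.278444…
%ΔP = (48.5 − 58) / [(58 + 48.5)/2] = -9.5/53.25 = -0.178403…
Arc Ed = %ΔQ / %ΔP = (5800/20830) / (-9.5/53.25) = -1.5607…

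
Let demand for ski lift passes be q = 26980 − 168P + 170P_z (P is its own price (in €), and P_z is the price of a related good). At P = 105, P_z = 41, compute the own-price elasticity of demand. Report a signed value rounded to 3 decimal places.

At the given values, q = 26980 − 168(105) + 170(41) = 16310.
∂q/∂P = −168.
E = (-168) × (105/16310) = -1.08154…

-1.082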